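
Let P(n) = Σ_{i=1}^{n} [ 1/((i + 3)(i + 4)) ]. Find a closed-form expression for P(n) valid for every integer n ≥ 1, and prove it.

P(n) = n/(4(n + 4))

We claim P(n) = n/(4(n + 4)) for all n ≥ 1.
When n = 1: P(1) = 1/20, and the closed form gives 1/20. They agree.
For the inductive step, assume it holds for an arbitrary i ≥ 1, so P(i) = i/(4(i + 4)).
Then P(i+1) = P(i) + (1/((i + 4)(i + 5))) = (i/(4(i + 4))) + (1/((i + 4)(i + 5))).
Simplifying, P(i+1) = (i + 1)/(4(i + 5)) = (i+1)/(4((i+1) + 4)),
which is the closed form with n = i+1.
Hence, by induction on n, the claim holds for every n ≥ 1.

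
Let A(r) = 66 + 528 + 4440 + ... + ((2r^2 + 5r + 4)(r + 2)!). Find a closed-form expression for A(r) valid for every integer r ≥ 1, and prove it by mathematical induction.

A(r) = (2r + 1)(r + 3)! - 6

We claim A(r) = (2r + 1)(r + 3)! - 6 for all r ≥ 1.
Base step (r = 1): A(1) = 66, and the closed form gives 66. They agree.
Suppose the result is true for r = m, so A(m) = (2m + 1)(m + 3)! - 6.
Then A(m+1) = A(m) + ((2m^2 + 9m + 11)(m + 3)!) = ((2m + 1)(m + 3)! - 6) + ((2m^2 + 9m + 11)(m + 3)!).
Simplifying, A(m+1) = (2(m+1) + 1)((m+1) + 3)! - 6,
which is the closed form with r = m+1.
By the principle of mathematical induction, the result holds for all r ≥ 1.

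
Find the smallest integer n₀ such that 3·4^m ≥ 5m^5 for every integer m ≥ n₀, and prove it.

n₀ = 8

At m = 7: 49152 < 84035, so the inequality fails and n₀ ≥ 8. We prove 3·4^m ≥ 5m^5 for all m ≥ 8.
Base case (m = 8): 3·4^m = 196608 and 5m^5 = 163840, so 196608 ≥ 163840.
Suppose the result is true for m = i, so 3·4^i ≥ 5i^5.
Then 3·4^(i + 1) = 4·(3·4^i) ≥ 4·(5i^5).
Also, for i ≥ 8 we have 4·(5i^5) ≥ 5(i+1)^5, since 4 ≥ (1 + 1/i)^5 for all i ≥ 8.
Combining, 3·4^(i + 1) ≥ 5(i+1)^5.
By the principle of mathematical induction, the result holds for all m ≥ 8.
Hence the smallest such n₀ is 8.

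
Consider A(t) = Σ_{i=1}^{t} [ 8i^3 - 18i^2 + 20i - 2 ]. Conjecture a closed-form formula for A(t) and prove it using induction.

We claim A(t) = t(2t^3 - 2t^2 + 3t + 5) for all t ≥ 1.
Base step (t = 1): A(1) = 8, and the closed form gives 8. They agree.
Inductive step: suppose the statement holds for some i ≥ 1, so A(i) = i(2i^3 - 2i^2 + 3i + 5).
Then A(i+1) = A(i) + (8i^3 + 6i^2 + 8i + 8) = (i(2i^3 - 2i^2 + 3i + 5)) + (8i^3 + 6i^2 + 8i + 8).
Simplifying, A(i+1) = (i + 1)(2i^3 + 4i^2 + 5i + 8) = (i+1)(2(i+1)^3 - 2(i+1)^2 + 3(i+1) + 5),
which is the closed form with t = i+1.
By the principle of mathematical induction, the result holds for all t ≥ 1.

A(t) = t(2t^3 - 2t^2 + 3t + 5)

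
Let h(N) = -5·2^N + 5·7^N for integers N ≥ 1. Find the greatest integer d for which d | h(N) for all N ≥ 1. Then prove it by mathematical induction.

Computing the first values: h(1) = 25 and h(2) = 225; gcd(25, 225) = 25, so d ≤ 25.
We prove 25 | -5·2^N + 5·7^N for all N ≥ 1 by induction on N.
For the base case N = 1: h(1) = 25 = 25·(1), so 25 | h(1).
Inductive step: suppose the statement holds for some i ≥ 1, i.e. 25 | h(i). Then
h(i+1) − 7·h(i) = (-5·2^(i+1) + 5·7^(i+1)) − 7·(-5·2^i + 5·7^i) = (-5)·2^i·(2 − 7) = (25)·2^i. Since 25 | h(i) by the inductive hypothesis, 25 | 7·h(i); and 25 | 25 since 25 = 25·1. Therefore 25 | h(i+1).
By the principle of mathematical induction, the result holds for all N ≥ 1.
Therefore the largest such d is 25.

d = 25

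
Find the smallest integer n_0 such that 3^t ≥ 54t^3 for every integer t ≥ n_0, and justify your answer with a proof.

n_0 = 10

At t = 9: 19683 < 39366, so the inequality fails and n_0 ≥ 10. We prove 3^t ≥ 54t^3 for all t ≥ 10.
Base step (t = 10): 3^t = 59049 and 54t^3 = 54000, so 59049 ≥ 54000.
For the inductive step, assume it holds for an arbitrary j ≥ 10, so 3^j ≥ 54j^3.
Then 3^(j + 1) = 3·(3^j) ≥ 3·(54j^3).
Also, for j ≥ 10 we have 3·(54j^3) ≥ 54(j+1)^3, since 3 ≥ (1 + 1/j)^3 for all j ≥ 10.
Combining, 3^(j + 1) ≥ 54(j+1)^3.
This completes the induction.
Hence the smallest such n_0 is 10.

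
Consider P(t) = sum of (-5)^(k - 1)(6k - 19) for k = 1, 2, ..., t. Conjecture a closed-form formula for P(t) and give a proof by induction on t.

P(t) = (-5)^t(-t + 3) - 3

We claim P(t) = (-5)^t(-t + 3) - 3 for all t ≥ 1.
For the base case t = 1: P(1) = -13, and the closed form gives -13. They agree.
Suppose the result is true for t = k, so P(k) = (-5)^k(-k + 3) - 3.
Then P(k+1) = P(k) + ((-5)^k(6k - 13)) = ((-5)^k(-k + 3) - 3) + ((-5)^k(6k - 13)).
Simplifying, P(k+1) = 5(-5)^k·k - 10(-5)^k - 3 = (-5)^(k+1)(-(k+1) + 3) - 3,
which is the closed form with t = k+1.
By induction, the statement is established for all t ≥ 1.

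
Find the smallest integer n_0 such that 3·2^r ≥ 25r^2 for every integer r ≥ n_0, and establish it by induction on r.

n_0 = 10

At r = 9: 1536 < 2025, so the inequality fails and n_0 ≥ 10. We prove 3·2^r ≥ 25r^2 for all r ≥ 10.
For the base case r = 10: 3·2^r = 3072 and 25r^2 = 2500, so 3072 ≥ 2500.
Suppose the result is true for r = i, so 3·2^i ≥ 25i^2.
Then 3·2^(i + 1) = 2·(3·2^i) ≥ 2·(25i^2).
Also, for i ≥ 10 we have 2·(25i^2) ≥ 25(i+1)^2, since 2 ≥ (1 + 1/i)^2 for all i ≥ 10.
Combining, 3·2^(i + 1) ≥ 25(i+1)^2.
Hence, by induction on r, the claim holds for every r ≥ 10.
Hence the smallest such n_0 is 10.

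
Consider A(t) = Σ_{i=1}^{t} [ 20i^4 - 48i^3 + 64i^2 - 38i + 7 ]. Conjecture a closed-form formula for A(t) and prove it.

A(t) = t(4t^4 - 2t^3 + 4t^2 + t - 2)

We claim A(t) = t(4t^4 - 2t^3 + 4t^2 + t - 2) for all t ≥ 1.
When t = 1: A(1) = 5, and the closed form gives 5. They agree.
Inductive step: assume the claim holds for t = i, so A(i) = i(4i^4 - 2i^3 + 4i^2 + i - 2).
Then A(i+1) = A(i) + (20i^4 + 32i^3 + 40i^2 + 26i + 5) = (i(4i^4 - 2i^3 + 4i^2 + i - 2)) + (20i^4 + 32i^3 + 40i^2 + 26i + 5).
Simplifying, A(i+1) = (i + 1)(4i^4 + 14i^3 + 22i^2 + 19i + 5) = (i+1)(4(i+1)^4 - 2(i+1)^3 + 4(i+1)^2 + (i+1) - 2),
which is the closed form with t = i+1.
By the principle of mathematical induction, the result holds for all t ≥ 1.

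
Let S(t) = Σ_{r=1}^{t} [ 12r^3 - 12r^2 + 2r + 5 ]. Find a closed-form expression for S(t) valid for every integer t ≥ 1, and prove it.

S(t) = t(3t^3 + 2t^2 - 2t + 4)

We claim S(t) = t(3t^3 + 2t^2 - 2t + 4) for all t ≥ 1.
Base step (t = 1): S(1) = 7, and the closed form gives 7. They agree.
Inductive step: assume the claim holds for t = r, so S(r) = r(3r^3 + 2r^2 - 2r + 4).
Then S(r+1) = S(r) + (12r^3 + 24r^2 + 14r + 7) = (r(3r^3 + 2r^2 - 2r + 4)) + (12r^3 + 24r^2 + 14r + 7).
Simplifying, S(r+1) = (r + 1)(3r^3 + 11r^2 + 11r + 7) = (r+1)(3(r+1)^3 + 2(r+1)^2 - 2(r+1) + 4),
which is the closed form with t = r+1.
Hence, by induction on t, the claim holds for every t ≥ 1.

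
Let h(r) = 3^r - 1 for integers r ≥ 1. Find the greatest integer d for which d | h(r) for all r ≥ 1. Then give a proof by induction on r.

d = 2

Computing the first values: h(1) = 2 and h(2) = 8; gcd(2, 8) = 2, so d ≤ 2.
We prove 2 | 3^r - 1 for all r ≥ 1 by induction on r.
For the base case r = 1: h(1) = 2 = 2·(1), so 2 | h(1).
For the inductive step, assume it holds for an arbitrary m ≥ 1, i.e. 2 | h(m). Then
3^{m+1} − 1^{m+1} = 3·3^m − 1·1^m = 3·(3^m − 1^m) + (2)·1^m. The first term is divisible by 2 by the inductive hypothesis, and the second term (2)·1^m is divisible by 2 since 2 | 2. Hence 2 | h(m+1).
By induction, the statement is established for all r ≥ 1.
Therefore the largest such d is 2.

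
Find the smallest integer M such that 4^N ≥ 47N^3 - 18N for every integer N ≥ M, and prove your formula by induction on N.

At N = 6: 4096 < 10044, so the inequality fails and M ≥ 7. We prove 4^N ≥ 47N^3 - 18N for all N ≥ 7.
Base step (N = 7): 4^N = 16384 and 47N^3 - 18N = 15995, so 16384 ≥ 15995.
Suppose the result is true for N = r, so 4^r ≥ 47r^3 - 18r.
Then 4^(r + 1) = 4·(4^r) ≥ 4·(47r^3 - 18r).
Also, for r ≥ 7 we have 4·(47r^3 - 18r) ≥ 47(r+1)^3 - 18(r+1), since 4·(47r^3 - 18r) − (47(r+1)^3 - 18(r+1)) = 141r^3 - 141r^2 - 195r - 29, which is nonnegative for all r ≥ 7.
Combining, 4^(r + 1) ≥ 47(r+1)^3 - 18(r+1).
This completes the induction.
Hence the smallest such M is 7.

M = 7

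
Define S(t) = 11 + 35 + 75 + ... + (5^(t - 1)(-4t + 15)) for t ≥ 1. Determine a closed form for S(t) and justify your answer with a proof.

We claim S(t) = 5^t(-t + 4) - 4 for all t ≥ 1.
Base case (t = 1): S(1) = 11, and the closed form gives 11. They agree.
Inductive step: suppose the statement holds for some j ≥ 1, so S(j) = 5^j(-j + 4) - 4.
Then S(j+1) = S(j) + (5^j(-4j + 11)) = (5^j(-j + 4) - 4) + (5^j(-4j + 11)).
Simplifying, S(j+1) = -5·5^j·j + 15·5^j - 4 = 5^(j+1)(-(j+1) + 4) - 4,
which is the closed form with t = j+1.
By the principle of mathematical induction, the result holds for all t ≥ 1.

S(t) = 5^t(-t + 4) - 4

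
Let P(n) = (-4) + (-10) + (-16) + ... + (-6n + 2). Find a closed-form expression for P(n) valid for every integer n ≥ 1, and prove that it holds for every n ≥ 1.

We claim P(n) = -n(3n + 1) for all n ≥ 1.
For the base case n = 1: P(1) = -4, and the closed form gives -4. They agree.
Inductive step: assume the claim holds for n = j, so P(j) = j(-3j - 1).
Then P(j+1) = P(j) + (-6j - 4) = (j(-3j - 1)) + (-6j - 4).
Simplifying, P(j+1) = -(j + 1)(3j + 4) = -(j+1)(3(j+1) + 1),
which is the closed form with n = j+1.
This completes the induction.

P(n) = -n(3n + 1)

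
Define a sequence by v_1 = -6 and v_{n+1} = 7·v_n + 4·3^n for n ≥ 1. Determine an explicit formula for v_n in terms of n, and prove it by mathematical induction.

Computing the first terms: v_1 = -6, v_2 = -30, v_3 = -174. This suggests v_n = -3^n - 3·7^(n - 1).
Base step (n = 1): the formula gives -6 = -6 = v_1.
Suppose the result is true for n = p, so v_p = -3^p - 3·7^(p - 1).
Then v_{p+1} = 7·v_p + 4·3^p = 7·(-3^p - 3·7^(p - 1)) + 4·3^p = -3^(p + 1) - 3·7^p = -3^(p+1) - 3·7^((p+1) - 1),
which is the claimed formula at n = p+1.
This completes the induction.

v_n = -3^n - 3·7^(n - 1)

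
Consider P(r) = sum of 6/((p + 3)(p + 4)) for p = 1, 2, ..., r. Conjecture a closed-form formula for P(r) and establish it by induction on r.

We claim P(r) = 3r/(2(r + 4)) for all r ≥ 1.
Base case (r = 1): P(1) = 3/10, and the closed form gives 3/10. They agree.
For the inductive step, assume it holds for an arbitrary p ≥ 1, so P(p) = 3p/(2(p + 4)).
Then P(p+1) = P(p) + (6/((p + 4)(p + 5))) = (3p/(2(p + 4))) + (6/((p + 4)(p + 5))).
Simplifying, P(p+1) = 3(p + 1)/(2(p + 5)) = 3(p+1)/(2((p+1) + 4)),
which is the closed form with r = p+1.
By the principle of mathematical induction, the result holds for all r ≥ 1.

P(r) = 3r/(2(r + 4))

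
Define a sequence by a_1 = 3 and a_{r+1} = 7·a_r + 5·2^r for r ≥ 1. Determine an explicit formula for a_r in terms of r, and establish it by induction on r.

Computing the first terms: a_1 = 3, a_2 = 31, a_3 = 237. This suggests a_r = -2^r + 5·7^(r - 1).
For the base case r = 1: the formula gives 3 = 3 = a_1.
Inductive step: assume the claim holds for r = p, so a_p = -2^p + 5·7^(p - 1).
Then a_{p+1} = 7·a_p + 5·2^p = 7·(-2^p + 5·7^(p - 1)) + 5·2^p = -2^(p + 1) + 5·7^p = -2^(p+1) + 5·7^((p+1) - 1),
which is the claimed formula at r = p+1.
This completes the induction.

a_r = -2^r + 5·7^(r - 1)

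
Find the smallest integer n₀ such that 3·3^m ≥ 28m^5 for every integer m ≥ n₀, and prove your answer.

n₀ = 15

At m = 14: 14348907 < 15059072, so the inequality fails and n₀ ≥ 15. We prove 3·3^m ≥ 28m^5 for all m ≥ 15.
When m = 15: 3·3^m = 43046721 and 28m^5 = 21262500, so 43046721 ≥ 21262500.
Inductive step: suppose the statement holds for some i ≥ 15, so 3·3^i ≥ 28i^5.
Then 3·3^(i + 1) = 3·(3·3^i) ≥ 3·(28i^5).
Also, for i ≥ 15 we have 3·(28i^5) ≥ 28(i+1)^5, since 3 ≥ (1 + 1/i)^5 for all i ≥ 15.
Combining, 3·3^(i + 1) ≥ 28(i+1)^5.
Hence, by induction on m, the claim holds for every m ≥ 15.
Hence the smallest such n₀ is 15.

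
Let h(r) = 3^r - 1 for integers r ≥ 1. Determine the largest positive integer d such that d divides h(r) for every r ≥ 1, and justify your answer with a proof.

d = 2

Computing the first values: h(1) = 2 and h(2) = 8; gcd(2, 8) = 2, so d ≤ 2.
We prove 2 | 3^r - 1 for all r ≥ 1 by induction on r.
For the base case r = 1: h(1) = 2 = 2·(1), so 2 | h(1).
Inductive step: assume the claim holds for r = j, i.e. 2 | h(j). Then
3^{j+1} − 1^{j+1} = 3·3^j − 1·1^j = 3·(3^j − 1^j) + (2)·1^j. The first term is divisible by 2 by the inductive hypothesis, and the second term (2)·1^j is divisible by 2 since 2 | 2. Hence 2 | h(j+1).
This completes the induction.
Therefore the largest such d is 2.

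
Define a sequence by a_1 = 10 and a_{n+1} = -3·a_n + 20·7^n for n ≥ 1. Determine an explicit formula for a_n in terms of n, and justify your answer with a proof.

Computing the first terms: a_1 = 10, a_2 = 110, a_3 = 650. This suggests a_n = -4(-3)^(n - 1) + 2·7^n.
Base case (n = 1): the formula gives 10 = 10 = a_1.
Inductive step: suppose the statement holds for some m ≥ 1, so a_m = -4(-3)^(m - 1) + 2·7^m.
Then a_{m+1} = -3·a_m + 20·7^m = -3·(-4(-3)^(m - 1) + 2·7^m) + 20·7^m = -4(-3)^m + 2·7^(m + 1) = -4(-3)^((m+1) - 1) + 2·7^(m+1),
which is the claimed formula at n = m+1.
This completes the induction.

a_n = -4(-3)^(n - 1) + 2·7^n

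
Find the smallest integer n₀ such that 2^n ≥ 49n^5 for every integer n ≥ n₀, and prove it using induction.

n₀ = 31

At n = 30: 1073741824 < 1190700000, so the inequality fails and n₀ ≥ 31. We prove 2^n ≥ 49n^5 for all n ≥ 31.
Base step (n = 31): 2^n = 2147483648 and 49n^5 = 1402828399, so 2147483648 ≥ 1402828399.
Inductive step: assume the claim holds for n = m, so 2^m ≥ 49m^5.
Then 2^(m + 1) = 2·(2^m) ≥ 2·(49m^5).
Also, for m ≥ 31 we have 2·(49m^5) ≥ 49(m+1)^5, since 2 ≥ (1 + 1/m)^5 for all m ≥ 31.
Combining, 2^(m + 1) ≥ 49(m+1)^5.
By induction, the statement is established for all n ≥ 31.
Hence the smallest such n₀ is 31.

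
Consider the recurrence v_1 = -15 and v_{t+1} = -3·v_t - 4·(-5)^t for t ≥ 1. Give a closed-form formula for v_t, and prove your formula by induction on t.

v_t = -5(-3)^(t - 1) + 2(-5)^t

Computing the first terms: v_1 = -15, v_2 = 65, v_3 = -295. This suggests v_t = -5(-3)^(t - 1) + 2(-5)^t.
When t = 1: the formula gives -15 = -15 = v_1.
Inductive step: assume the claim holds for t = m, so v_m = -5(-3)^(m - 1) + 2(-5)^m.
Then v_{m+1} = -3·v_m - 4·(-5)^m = -3·(-5(-3)^(m - 1) + 2(-5)^m) - 4·(-5)^m = -5(-3)^m + 2(-5)^(m + 1) = -5(-3)^((m+1) - 1) + 2(-5)^(m+1),
which is the claimed formula at t = m+1.
Hence, by induction on t, the claim holds for every t ≥ 1.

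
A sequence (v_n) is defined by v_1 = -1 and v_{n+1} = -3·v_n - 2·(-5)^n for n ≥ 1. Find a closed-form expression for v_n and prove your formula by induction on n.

v_n = 4(-3)^(n - 1) + (-5)^n

Computing the first terms: v_1 = -1, v_2 = 13, v_3 = -89. This suggests v_n = 4(-3)^(n - 1) + (-5)^n.
For the base case n = 1: the formula gives -1 = -1 = v_1.
Inductive step: suppose the statement holds for some k ≥ 1, so v_k = 4(-3)^(k - 1) + (-5)^k.
Then v_{k+1} = -3·v_k - 2·(-5)^k = -3·(4(-3)^(k - 1) + (-5)^k) - 2·(-5)^k = 4(-3)^k + (-5)^(k + 1) = 4(-3)^((k+1) - 1) + (-5)^(k+1),
which is the claimed formula at n = k+1.
This completes the induction.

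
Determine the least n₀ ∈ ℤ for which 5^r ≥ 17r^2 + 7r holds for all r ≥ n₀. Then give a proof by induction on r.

n₀ = 4

At r = 3: 125 < 174, so the inequality fails and n₀ ≥ 4. We prove 5^r ≥ 17r^2 + 7r for all r ≥ 4.
Base step (r = 4): 5^r = 625 and 17r^2 + 7r = 300, so 625 ≥ 300.
Suppose the result is true for r = p, so 5^p ≥ 17p^2 + 7p.
Then 5^(p + 1) = 5·(5^p) ≥ 5·(17p^2 + 7p).
Also, for p ≥ 4 we have 5·(17p^2 + 7p) ≥ 17(p+1)^2 + 7(p+1), since 5·(17p^2 + 7p) − (17(p+1)^2 + 7(p+1)) = 68p^2 - 6p - 24, which is nonnegative for all p ≥ 4.
Combining, 5^(p + 1) ≥ 17(p+1)^2 + 7(p+1).
This completes the induction.
Hence the smallest such n₀ is 4.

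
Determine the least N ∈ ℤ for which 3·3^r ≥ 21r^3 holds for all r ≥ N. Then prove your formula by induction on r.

At r = 7: 6561 < 7203, so the inequality fails and N ≥ 8. We prove 3·3^r ≥ 21r^3 for all r ≥ 8.
Base case (r = 8): 3·3^r = 19683 and 21r^3 = 10752, so 19683 ≥ 10752.
Inductive step: suppose the statement holds for some k ≥ 8, so 3·3^k ≥ 21k^3.
Then 3·3^(k + 1) = 3·(3·3^k) ≥ 3·(21k^3).
Also, for k ≥ 8 we have 3·(21k^3) ≥ 21(k+1)^3, since 3 ≥ (1 + 1/k)^3 for all k ≥ 8.
Combining, 3·3^(k + 1) ≥ 21(k+1)^3.
By induction, the statement is established for all r ≥ 8.
Hence the smallest such N is 8.

N = 8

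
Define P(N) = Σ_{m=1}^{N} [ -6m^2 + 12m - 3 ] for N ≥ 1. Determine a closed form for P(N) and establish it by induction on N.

P(N) = -N(N - 2)(2N + 1)

We claim P(N) = -N(N - 2)(2N + 1) for all N ≥ 1.
Base case (N = 1): P(1) = 3, and the closed form gives 3. They agree.
Inductive step: suppose the statement holds for some m ≥ 1, so P(m) = m(-2m^2 + 3m + 2).
Then P(m+1) = P(m) + (-6m^2 + 3) = (m(-2m^2 + 3m + 2)) + (-6m^2 + 3).
Simplifying, P(m+1) = -(m - 1)(m + 1)(2m + 3) = -(m+1)((m+1) - 2)(2(m+1) + 1),
which is the closed form with N = m+1.
By induction, the statement is established for all N ≥ 1.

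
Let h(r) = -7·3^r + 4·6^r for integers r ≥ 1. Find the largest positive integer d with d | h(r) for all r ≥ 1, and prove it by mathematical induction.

d = 3

Computing the first values: h(1) = 3 and h(2) = 81; gcd(3, 81) = 3, so d ≤ 3.
We prove 3 | -7·3^r + 4·6^r for all r ≥ 1 by induction on r.
Base step (r = 1): h(1) = 3 = 3·(1), so 3 | h(1).
Suppose the result is true for r = k, i.e. 3 | h(k). Then
h(k+1) − 6·h(k) = (-7·3^(k+1) + 4·6^(k+1)) − 6·(-7·3^k + 4·6^k) = (-7)·3^k·(3 − 6) = (21)·3^k. Since 3 | h(k) by the inductive hypothesis, 3 | 6·h(k); and 3 | 21 since 21 = 3·7. Therefore 3 | h(k+1).
Hence, by induction on r, the claim holds for every r ≥ 1.
Therefore the largest such d is 3.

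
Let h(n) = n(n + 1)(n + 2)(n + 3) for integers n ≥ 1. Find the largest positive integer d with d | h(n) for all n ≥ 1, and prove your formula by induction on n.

Computing the first values: h(1) = 24 and h(2) = 120; gcd(24, 120) = 24, so d ≤ 24.
We prove 24 | n(n + 1)(n + 2)(n + 3) for all n ≥ 1 by induction on n.
Base step (n = 1): h(1) = 24 = 24·(1), so 24 | h(1).
Inductive step: assume the claim holds for n = k, i.e. 24 | h(k). Then
h(k+1) − h(k) = (k+1)·(k+2)·(k+3)·(k+4) − k·(k+1)·(k+2)·(k+3) = (k+1)·(k+2)·(k+3)·[(k+4) − k] = 4·(k+1)·(k+2)·(k+3). The product of 3 consecutive integers is divisible by (3)! = 6, so h(k+1) − h(k) is divisible by 4·6 = 24. By the inductive hypothesis 24 | h(k), hence 24 | h(k+1).
This completes the induction.
Therefore the largest such d is 24.

d = 24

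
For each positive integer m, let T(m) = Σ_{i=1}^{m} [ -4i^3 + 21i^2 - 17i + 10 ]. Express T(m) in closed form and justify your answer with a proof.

T(m) = -m(m^3 - 5m^2 - m - 5)

We claim T(m) = -m(m^3 - 5m^2 - m - 5) for all m ≥ 1.
When m = 1: T(1) = 10, and the closed form gives 10. They agree.
Inductive step: suppose the statement holds for some i ≥ 1, so T(i) = i(-i^3 + 5i^2 + i + 5).
Then T(i+1) = T(i) + (-4i^3 + 9i^2 + 13i + 10) = (i(-i^3 + 5i^2 + i + 5)) + (-4i^3 + 9i^2 + 13i + 10).
Simplifying, T(i+1) = -(i + 1)(i^3 - 2i^2 - 8i - 10) = -(i+1)((i+1)^3 - 5(i+1)^2 - (i+1) - 5),
which is the closed form with m = i+1.
By the principle of mathematical induction, the result holds for all m ≥ 1.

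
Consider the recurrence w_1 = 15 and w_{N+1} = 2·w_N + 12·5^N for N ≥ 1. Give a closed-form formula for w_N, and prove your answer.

Computing the first terms: w_1 = 15, w_2 = 90, w_3 = 480. This suggests w_N = -5·2^(N - 1) + 4·5^N.
When N = 1: the formula gives 15 = 15 = w_1.
For the inductive step, assume it holds for an arbitrary p ≥ 1, so w_p = -5·2^(p - 1) + 4·5^p.
Then w_{p+1} = 2·w_p + 12·5^p = 2·(-5·2^(p - 1) + 4·5^p) + 12·5^p = -5·2^p + 4·5^(p + 1) = -5·2^((p+1) - 1) + 4·5^(p+1),
which is the claimed formula at N = p+1.
By the principle of mathematical induction, the result holds for all N ≥ 1.

w_N = -5·2^(N - 1) + 4·5^N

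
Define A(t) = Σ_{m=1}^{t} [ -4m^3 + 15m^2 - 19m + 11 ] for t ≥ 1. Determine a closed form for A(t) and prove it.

A(t) = -t(t^3 - 3t^2 + 3t - 4)

We claim A(t) = -t(t^3 - 3t^2 + 3t - 4) for all t ≥ 1.
Base case (t = 1): A(1) = 3, and the closed form gives 3. They agree.
Suppose the result is true for t = m, so A(m) = m(-m^3 + 3m^2 - 3m + 4).
Then A(m+1) = A(m) + (-4m^3 + 3m^2 - m + 3) = (m(-m^3 + 3m^2 - 3m + 4)) + (-4m^3 + 3m^2 - m + 3).
Simplifying, A(m+1) = -(m + 1)(m^3 - 3) = -(m+1)((m+1)^3 - 3(m+1)^2 + 3(m+1) - 4),
which is the closed form with t = m+1.
This completes the induction.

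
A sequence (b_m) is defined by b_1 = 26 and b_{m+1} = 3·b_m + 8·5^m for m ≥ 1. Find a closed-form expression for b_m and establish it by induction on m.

Computing the first terms: b_1 = 26, b_2 = 118, b_3 = 554. This suggests b_m = 2·3^m + 4·5^m.
For the base case m = 1: the formula gives 26 = 26 = b_1.
Inductive step: assume the claim holds for m = i, so b_i = 2·3^i + 4·5^i.
Then b_{i+1} = 3·b_i + 8·5^i = 3·(2·3^i + 4·5^i) + 8·5^i = 2·3^(i + 1) + 4·5^(i + 1),
which is the claimed formula at m = i+1.
By induction, the statement is established for all m ≥ 1.

b_m = 2·3^m + 4·5^m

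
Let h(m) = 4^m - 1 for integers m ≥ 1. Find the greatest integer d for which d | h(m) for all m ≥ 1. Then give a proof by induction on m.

d = 3

Computing the first values: h(1) = 3 and h(2) = 15; gcd(3, 15) = 3, so d ≤ 3.
We prove 3 | 4^m - 1 for all m ≥ 1 by induction on m.
Base step (m = 1): h(1) = 3 = 3·(1), so 3 | h(1).
For the inductive step, assume it holds for an arbitrary k ≥ 1, i.e. 3 | h(k). Then
4^{k+1} − 1^{k+1} = 4·4^k − 1·1^k = 4·(4^k − 1^k) + (3)·1^k. The first term is divisible by 3 by the inductive hypothesis, and the second term (3)·1^k is divisible by 3 since 3 | 3. Hence 3 | h(k+1).
Hence, by induction on m, the claim holds for every m ≥ 1.
Therefore the largest such d is 3.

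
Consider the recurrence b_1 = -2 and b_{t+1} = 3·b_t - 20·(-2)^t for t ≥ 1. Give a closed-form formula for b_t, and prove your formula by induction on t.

b_t = (-2)^(t + 2) + 2·3^t

Computing the first terms: b_1 = -2, b_2 = 34, b_3 = 22. This suggests b_t = (-2)^(t + 2) + 2·3^t.
Base step (t = 1): the formula gives -2 = -2 = b_1.
Inductive step: assume the claim holds for t = i, so b_i = (-2)^(i + 2) + 2·3^i.
Then b_{i+1} = 3·b_i - 20·(-2)^i = 3·((-2)^(i + 2) + 2·3^i) - 20·(-2)^i = (-2)^(i + 3) + 2·3^(i + 1) = (-2)^((i+1) + 2) + 2·3^(i+1),
which is the claimed formula at t = i+1.
This completes the induction.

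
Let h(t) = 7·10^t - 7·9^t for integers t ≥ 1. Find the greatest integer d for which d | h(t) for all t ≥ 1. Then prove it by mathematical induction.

d = 7

Computing the first values: h(1) = 7 and h(2) = 133; gcd(7, 133) = 7, so d ≤ 7.
We prove 7 | 7·10^t - 7·9^t for all t ≥ 1 by induction on t.
For the base case t = 1: h(1) = 7 = 7·(1), so 7 | h(1).
For the inductive step, assume it holds for an arbitrary i ≥ 1, i.e. 7 | h(i). Then
h(i+1) − 10·h(i) = (7·10^(i+1) - 7·9^(i+1)) − 10·(7·10^i - 7·9^i) = (-7)·9^i·(9 − 10) = (7)·9^i. Since 7 | h(i) by the inductive hypothesis, 7 | 10·h(i); and 7 | 7 since 7 = 7·1. Therefore 7 | h(i+1).
By the principle of mathematical induction, the result holds for all t ≥ 1.
Therefore the largest such d is 7.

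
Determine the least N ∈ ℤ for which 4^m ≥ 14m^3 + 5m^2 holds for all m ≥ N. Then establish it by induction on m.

At m = 5: 1024 < 1875, so the inequality fails and N ≥ 6. We prove 4^m ≥ 14m^3 + 5m^2 for all m ≥ 6.
Base case (m = 6): 4^m = 4096 and 14m^3 + 5m^2 = 3204, so 4096 ≥ 3204.
Inductive step: suppose the statement holds for some r ≥ 6, so 4^r ≥ 14r^3 + 5r^2.
Then 4^(r + 1) = 4·(4^r) ≥ 4·(14r^3 + 5r^2).
Also, for r ≥ 6 we have 4·(14r^3 + 5r^2) ≥ 14(r+1)^3 + 5(r+1)^2, since 4·(14r^3 + 5r^2) − (14(r+1)^3 + 5(r+1)^2) = 42r^3 - 27r^2 - 52r - 19, which is nonnegative for all r ≥ 6.
Combining, 4^(r + 1) ≥ 14(r+1)^3 + 5(r+1)^2.
By the principle of mathematical induction, the result holds for all m ≥ 6.
Hence the smallest such N is 6.

N = 6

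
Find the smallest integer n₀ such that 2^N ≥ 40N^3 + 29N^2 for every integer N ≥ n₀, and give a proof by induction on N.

At N = 17: 131072 < 204901, so the inequality fails and n₀ ≥ 18. We prove 2^N ≥ 40N^3 + 29N^2 for all N ≥ 18.
For the base case N = 18: 2^N = 262144 and 40N^3 + 29N^2 = 242676, so 262144 ≥ 242676.
Inductive step: assume the claim holds for N = i, so 2^i ≥ 40i^3 + 29i^2.
Then 2^(i + 1) = 2·(2^i) ≥ 2·(40i^3 + 29i^2).
Also, for i ≥ 18 we have 2·(40i^3 + 29i^2) ≥ 40(i+1)^3 + 29(i+1)^2, since 2·(40i^3 + 29i^2) − (40(i+1)^3 + 29(i+1)^2) = 40i^3 - 91i^2 - 178i - 69, which is nonnegative for all i ≥ 18.
Combining, 2^(i + 1) ≥ 40(i+1)^3 + 29(i+1)^2.
By the principle of mathematical induction, the result holds for all N ≥ 18.
Hence the smallest such n₀ is 18.

n₀ = 18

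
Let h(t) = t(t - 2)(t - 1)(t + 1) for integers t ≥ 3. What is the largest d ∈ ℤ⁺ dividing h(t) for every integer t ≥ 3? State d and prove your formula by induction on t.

d = 24

Computing the first values: h(3) = 24 and h(4) = 120; gcd(24, 120) = 24, so d ≤ 24.
We prove 24 | t(t - 2)(t - 1)(t + 1) for all t ≥ 3 by induction on t.
Base case (t = 3): h(3) = 24 = 24·(1), so 24 | h(3).
Suppose the result is true for t = i, i.e. 24 | h(i). Then
h(i+1) − h(i) = (i-1)·i·(i+1)·(i+2) − (i-2)·(i-1)·i·(i+1) = (i-1)·i·(i+1)·[(i+2) − (i-2)] = 4·(i-1)·i·(i+1). The product of 3 consecutive integers is divisible by (3)! = 6, so h(i+1) − h(i) is divisible by 4·6 = 24. By the inductive hypothesis 24 | h(i), hence 24 | h(i+1).
By induction, the statement is established for all t ≥ 3.
Therefore the largest such d is 24.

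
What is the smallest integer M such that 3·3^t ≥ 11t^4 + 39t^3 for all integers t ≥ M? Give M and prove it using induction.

At t = 9: 59049 < 100602, so the inequality fails and M ≥ 10. We prove 3·3^t ≥ 11t^4 + 39t^3 for all t ≥ 10.
Base case (t = 10): 3·3^t = 177147 and 11t^4 + 39t^3 = 149000, so 177147 ≥ 149000.
Inductive step: assume the claim holds for t = r, so 3·3^r ≥ 11r^4 + 39r^3.
Then 3·3^(r + 1) = 3·(3·3^r) ≥ 3·(11r^4 + 39r^3).
Also, for r ≥ 10 we have 3·(11r^4 + 39r^3) ≥ 11(r+1)^4 + 39(r+1)^3, since 3·(11r^4 + 39r^3) − (11(r+1)^4 + 39(r+1)^3) = 22r^4 + 34r^3 - 183r^2 - 161r - 50, which is nonnegative for all r ≥ 10.
Combining, 3·3^(r + 1) ≥ 11(r+1)^4 + 39(r+1)^3.
By induction, the statement is established for all t ≥ 10.
Hence the smallest such M is 10.

M = 10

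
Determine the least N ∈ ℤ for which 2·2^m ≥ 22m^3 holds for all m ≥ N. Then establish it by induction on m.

At m = 15: 65536 < 74250, so the inequality fails and N ≥ 16. We prove 2·2^m ≥ 22m^3 for all m ≥ 16.
Base step (m = 16): 2·2^m = 131072 and 22m^3 = 90112, so 131072 ≥ 90112.
Inductive step: suppose the statement holds for some i ≥ 16, so 2·2^i ≥ 22i^3.
Then 2·2^(i + 1) = 2·(2·2^i) ≥ 2·(22i^3).
Also, for i ≥ 16 we have 2·(22i^3) ≥ 22(i+1)^3, since 2 ≥ (1 + 1/i)^3 for all i ≥ 16.
Combining, 2·2^(i + 1) ≥ 22(i+1)^3.
By the principle of mathematical induction, the result holds for all m ≥ 16.
Hence the smallest such N is 16.

N = 16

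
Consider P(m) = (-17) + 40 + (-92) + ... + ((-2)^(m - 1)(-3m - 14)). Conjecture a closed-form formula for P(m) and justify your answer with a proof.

P(m) = (-2)^m(m + 5) - 5

We claim P(m) = (-2)^m(m + 5) - 5 for all m ≥ 1.
Base step (m = 1): P(1) = -17, and the closed form gives -17. They agree.
For the inductive step, assume it holds for an arbitrary i ≥ 1, so P(i) = (-2)^i(i + 5) - 5.
Then P(i+1) = P(i) + ((-2)^i(-3i - 17)) = ((-2)^i(i + 5) - 5) + ((-2)^i(-3i - 17)).
Simplifying, P(i+1) = -2(-2)^i·i - 12(-2)^i - 5 = (-2)^(i+1)((i+1) + 5) - 5,
which is the closed form with m = i+1.
Hence, by induction on m, the claim holds for every m ≥ 1.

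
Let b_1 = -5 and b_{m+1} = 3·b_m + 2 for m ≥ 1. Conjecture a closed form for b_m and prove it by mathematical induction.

b_m = -4·3^(m - 1) - 1

Computing the first terms: b_1 = -5, b_2 = -13, b_3 = -37. This suggests b_m = -4·3^(m - 1) - 1.
Base case (m = 1): the formula gives -5 = -5 = b_1.
Suppose the result is true for m = p, so b_p = -4·3^(p - 1) - 1.
Then b_{p+1} = 3·b_p + 2 = 3·(-4·3^(p - 1) - 1) + 2 = -4·3^p - 1 = -4·3^((p+1) - 1) - 1,
which is the claimed formula at m = p+1.
Hence, by induction on m, the claim holds for every m ≥ 1.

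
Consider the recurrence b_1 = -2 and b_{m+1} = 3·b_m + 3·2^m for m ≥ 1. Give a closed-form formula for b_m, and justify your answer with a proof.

b_m = -3·2^m + 4·3^(m - 1)

Computing the first terms: b_1 = -2, b_2 = 0, b_3 = 12. This suggests b_m = -3·2^m + 4·3^(m - 1).
For the base case m = 1: the formula gives -2 = -2 = b_1.
Inductive step: assume the claim holds for m = k, so b_k = -3·2^k + 4·3^(k - 1).
Then b_{k+1} = 3·b_k + 3·2^k = 3·(-3·2^k + 4·3^(k - 1)) + 3·2^k = -3·2^(k + 1) + 4·3^k = -3·2^(k+1) + 4·3^((k+1) - 1),
which is the claimed formula at m = k+1.
This completes the induction.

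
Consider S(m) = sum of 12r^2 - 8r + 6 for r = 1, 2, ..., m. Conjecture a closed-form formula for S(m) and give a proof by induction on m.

S(m) = 2m(2m^2 + m + 2)

We claim S(m) = 2m(2m^2 + m + 2) for all m ≥ 1.
Base step (m = 1): S(1) = 10, and the closed form gives 10. They agree.
Inductive step: assume the claim holds for m = r, so S(r) = 2r(2r^2 + r + 2).
Then S(r+1) = S(r) + (12r^2 + 16r + 10) = (2r(2r^2 + r + 2)) + (12r^2 + 16r + 10).
Simplifying, S(r+1) = 2(r + 1)(2r^2 + 5r + 5) = 2(r+1)(2(r+1)^2 + (r+1) + 2),
which is the closed form with m = r+1.
By the principle of mathematical induction, the result holds for all m ≥ 1.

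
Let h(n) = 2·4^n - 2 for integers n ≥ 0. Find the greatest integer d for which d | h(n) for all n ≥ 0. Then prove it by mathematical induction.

Computing the first values: h(0) = 0 and h(1) = 6; gcd(0, 6) = 6, so d ≤ 6.
We prove 6 | 2·4^n - 2 for all n ≥ 0 by induction on n.
When n = 0: h(0) = 0 = 6·(0), so 6 | h(0).
For the inductive step, assume it holds for an arbitrary k ≥ 0, i.e. 6 | h(k). Then
h(k+1) = 2·4^(k+1) - 2 = 4·(2·4^k - 2) + 6 = 4·h(k) + 6. The first term is divisible by 6 by the inductive hypothesis, and 6 is divisible by 6. Hence 6 | h(k+1).
By induction, the statement is established for all n ≥ 0.
Therefore the largest such d is 6.

d = 6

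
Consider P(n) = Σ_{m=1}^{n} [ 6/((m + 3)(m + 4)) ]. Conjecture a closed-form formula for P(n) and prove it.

We claim P(n) = 3n/(2(n + 4)) for all n ≥ 1.
When n = 1: P(1) = 3/10, and the closed form gives 3/10. They agree.
Suppose the result is true for n = m, so P(m) = 3m/(2(m + 4)).
Then P(m+1) = P(m) + (6/((m + 4)(m + 5))) = (3m/(2(m + 4))) + (6/((m + 4)(m + 5))).
Simplifying, P(m+1) = 3(m + 1)/(2(m + 5)) = 3(m+1)/(2((m+1) + 4)),
which is the closed form with n = m+1.
By the principle of mathematical induction, the result holds for all n ≥ 1.

P(n) = 3n/(2(n + 4))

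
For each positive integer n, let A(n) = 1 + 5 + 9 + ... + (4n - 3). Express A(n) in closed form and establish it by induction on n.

A(n) = n(2n - 1)

We claim A(n) = n(2n - 1) for all n ≥ 1.
When n = 1: A(1) = 1, and the closed form gives 1. They agree.
Inductive step: suppose the statement holds for some p ≥ 1, so A(p) = p(2p - 1).
Then A(p+1) = A(p) + (4p + 1) = (p(2p - 1)) + (4p + 1).
Simplifying, A(p+1) = (p + 1)(2p + 1) = (p+1)(2(p+1) - 1),
which is the closed form with n = p+1.
By induction, the statement is established for all n ≥ 1.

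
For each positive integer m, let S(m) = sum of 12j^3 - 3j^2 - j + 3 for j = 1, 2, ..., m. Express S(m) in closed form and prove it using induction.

We claim S(m) = m(3m^3 + 5m^2 + m + 2) for all m ≥ 1.
When m = 1: S(1) = 11, and the closed form gives 11. They agree.
Inductive step: suppose the statement holds for some j ≥ 1, so S(j) = j(3j^3 + 5j^2 + j + 2).
Then S(j+1) = S(j) + (12j^3 + 33j^2 + 29j + 11) = (j(3j^3 + 5j^2 + j + 2)) + (12j^3 + 33j^2 + 29j + 11).
Simplifying, S(j+1) = (j + 1)(3j^3 + 14j^2 + 20j + 11) = (j+1)(3(j+1)^3 + 5(j+1)^2 + (j+1) + 2),
which is the closed form with m = j+1.
Hence, by induction on m, the claim holds for every m ≥ 1.

S(m) = m(3m^3 + 5m^2 + m + 2)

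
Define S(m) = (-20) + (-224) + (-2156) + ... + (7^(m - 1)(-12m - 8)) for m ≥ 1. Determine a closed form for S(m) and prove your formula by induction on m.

We claim S(m) = -7^m(2m + 1) + 1 for all m ≥ 1.
For the base case m = 1: S(1) = -20, and the closed form gives -20. They agree.
Inductive step: assume the claim holds for m = i, so S(i) = -7^i(2i + 1) + 1.
Then S(i+1) = S(i) + (7^i(-12i - 20)) = (-7^i(2i + 1) + 1) + (7^i(-12i - 20)).
Simplifying, S(i+1) = -14·7^i·i - 21·7^i + 1 = -7^(i+1)(2(i+1) + 1) + 1,
which is the closed form with m = i+1.
This completes the induction.

S(m) = -7^m(2m + 1) + 1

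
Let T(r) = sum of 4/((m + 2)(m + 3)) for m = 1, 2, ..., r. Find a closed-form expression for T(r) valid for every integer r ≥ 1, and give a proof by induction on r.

T(r) = 4r/(3(r + 3))

We claim T(r) = 4r/(3(r + 3)) for all r ≥ 1.
Base step (r = 1): T(1) = 1/3, and the closed form gives 1/3. They agree.
Inductive step: assume the claim holds for r = m, so T(m) = 4m/(3(m + 3)).
Then T(m+1) = T(m) + (4/((m + 3)(m + 4))) = (4m/(3(m + 3))) + (4/((m + 3)(m + 4))).
Simplifying, T(m+1) = 4(m + 1)/(3(m + 4)) = 4(m+1)/(3((m+1) + 3)),
which is the closed form with r = m+1.
Hence, by induction on r, the claim holds for every r ≥ 1.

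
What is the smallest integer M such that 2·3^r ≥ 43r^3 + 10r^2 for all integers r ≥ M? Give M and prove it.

At r = 8: 13122 < 22656, so the inequality fails and M ≥ 9. We prove 2·3^r ≥ 43r^3 + 10r^2 for all r ≥ 9.
Base step (r = 9): 2·3^r = 39366 and 43r^3 + 10r^2 = 32157, so 39366 ≥ 32157.
Suppose the result is true for r = m, so 2·3^m ≥ 43m^3 + 10m^2.
Then 2·3^(m + 1) = 3·(2·3^m) ≥ 3·(43m^3 + 10m^2).
Also, for m ≥ 9 we have 3·(43m^3 + 10m^2) ≥ 43(m+1)^3 + 10(m+1)^2, since 3·(43m^3 + 10m^2) − (43(m+1)^3 + 10(m+1)^2) = 86m^3 - 109m^2 - 149m - 53, which is nonnegative for all m ≥ 9.
Combining, 2·3^(m + 1) ≥ 43(m+1)^3 + 10(m+1)^2.
By induction, the statement is established for all r ≥ 9.
Hence the smallest such M is 9.

M = 9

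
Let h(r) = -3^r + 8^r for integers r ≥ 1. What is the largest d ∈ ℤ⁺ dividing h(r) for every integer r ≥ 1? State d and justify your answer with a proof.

d = 5

Computing the first values: h(1) = 5 and h(2) = 55; gcd(5, 55) = 5, so d ≤ 5.
We prove 5 | -3^r + 8^r for all r ≥ 1 by induction on r.
Base step (r = 1): h(1) = 5 = 5·(1), so 5 | h(1).
Suppose the result is true for r = j, i.e. 5 | h(j). Then
8^{j+1} − 3^{j+1} = 8·8^j − 3·3^j = 8·(8^j − 3^j) + (5)·3^j. The first term is divisible by 5 by the inductive hypothesis, and the second term (5)·3^j is divisible by 5 since 5 | 5. Hence 5 | h(j+1).
By the principle of mathematical induction, the result holds for all r ≥ 1.
Therefore the largest such d is 5.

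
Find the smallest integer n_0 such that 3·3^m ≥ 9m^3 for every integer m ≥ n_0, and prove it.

n_0 = 6

At m = 5: 729 < 1125, so the inequality fails and n_0 ≥ 6. We prove 3·3^m ≥ 9m^3 for all m ≥ 6.
For the base case m = 6: 3·3^m = 2187 and 9m^3 = 1944, so 2187 ≥ 1944.
For the inductive step, assume it holds for an arbitrary r ≥ 6, so 3·3^r ≥ 9r^3.
Then 3·3^(r + 1) = 3·(3·3^r) ≥ 3·(9r^3).
Also, for r ≥ 6 we have 3·(9r^3) ≥ 9(r+1)^3, since 3 ≥ (1 + 1/r)^3 for all r ≥ 6.
Combining, 3·3^(r + 1) ≥ 9(r+1)^3.
Hence, by induction on m, the claim holds for every m ≥ 6.
Hence the smallest such n_0 is 6.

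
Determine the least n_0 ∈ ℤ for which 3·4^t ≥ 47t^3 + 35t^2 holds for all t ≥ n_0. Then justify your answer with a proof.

n_0 = 6

At t = 5: 3072 < 6750, so the inequality fails and n_0 ≥ 6. We prove 3·4^t ≥ 47t^3 + 35t^2 for all t ≥ 6.
When t = 6: 3·4^t = 12288 and 47t^3 + 35t^2 = 11412, so 12288 ≥ 11412.
Inductive step: assume the claim holds for t = k, so 3·4^k ≥ 47k^3 + 35k^2.
Then 3·4^(k + 1) = 4·(3·4^k) ≥ 4·(47k^3 + 35k^2).
Also, for k ≥ 6 we have 4·(47k^3 + 35k^2) ≥ 47(k+1)^3 + 35(k+1)^2, since 4·(47k^3 + 35k^2) − (47(k+1)^3 + 35(k+1)^2) = 141k^3 - 36k^2 - 211k - 82, which is nonnegative for all k ≥ 6.
Combining, 3·4^(k + 1) ≥ 47(k+1)^3 + 35(k+1)^2.
By induction, the statement is established for all t ≥ 6.
Hence the smallest such n_0 is 6.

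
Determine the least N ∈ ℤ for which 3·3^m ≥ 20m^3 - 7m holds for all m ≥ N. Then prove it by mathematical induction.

At m = 7: 6561 < 6811, so the inequality fails and N ≥ 8. We prove 3·3^m ≥ 20m^3 - 7m for all m ≥ 8.
Base step (m = 8): 3·3^m = 19683 and 20m^3 - 7m = 10184, so 19683 ≥ 10184.
For the inductive step, assume it holds for an arbitrary p ≥ 8, so 3·3^p ≥ 20p^3 - 7p.
Then 3·3^(p + 1) = 3·(3·3^p) ≥ 3·(20p^3 - 7p).
Also, for p ≥ 8 we have 3·(20p^3 - 7p) ≥ 20(p+1)^3 - 7(p+1), since 3·(20p^3 - 7p) − (20(p+1)^3 - 7(p+1)) = 40p^3 - 60p^2 - 74p - 13, which is nonnegative for all p ≥ 8.
Combining, 3·3^(p + 1) ≥ 20(p+1)^3 - 7(p+1).
By induction, the statement is established for all m ≥ 8.
Hence the smallest such N is 8.

N = 8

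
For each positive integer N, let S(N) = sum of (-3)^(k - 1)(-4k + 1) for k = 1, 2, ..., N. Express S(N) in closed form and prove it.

We claim S(N) = (-3)^N·N for all N ≥ 1.
Base case (N = 1): S(1) = -3, and the closed form gives -3. They agree.
Suppose the result is true for N = k, so S(k) = (-3)^k·k.
Then S(k+1) = S(k) + ((-3)^k(-4k - 3)) = ((-3)^k·k) + ((-3)^k(-4k - 3)).
Simplifying, S(k+1) = (-3)^(k + 1)(k + 1) = (-3)^(k+1)·(k+1),
which is the closed form with N = k+1.
By induction, the statement is established for all N ≥ 1.

S(N) = (-3)^N·N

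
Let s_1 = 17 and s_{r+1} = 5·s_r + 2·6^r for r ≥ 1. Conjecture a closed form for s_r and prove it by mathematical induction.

Computing the first terms: s_1 = 17, s_2 = 97, s_3 = 557. This suggests s_r = 5^r + 2·6^r.
For the base case r = 1: the formula gives 17 = 17 = s_1.
Inductive step: suppose the statement holds for some k ≥ 1, so s_k = 5^k + 2·6^k.
Then s_{k+1} = 5·s_k + 2·6^k = 5·(5^k + 2·6^k) + 2·6^k = 5^(k + 1) + 2·6^(k + 1),
which is the claimed formula at r = k+1.
By the principle of mathematical induction, the result holds for all r ≥ 1.

s_r = 5^r + 2·6^r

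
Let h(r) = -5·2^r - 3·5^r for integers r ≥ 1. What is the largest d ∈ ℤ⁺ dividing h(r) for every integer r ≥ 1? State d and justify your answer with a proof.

Computing the first values: h(1) = -25 and h(2) = -95; gcd(-25, -95) = 5, so d ≤ 5.
We prove 5 | -5·2^r - 3·5^r for all r ≥ 1 by induction on r.
When r = 1: h(1) = -25 = 5·(-5), so 5 | h(1).
For the inductive step, assume it holds for an arbitrary j ≥ 1, i.e. 5 | h(j). Then
h(j+1) − 5·h(j) = (-5·2^(j+1) - 3·5^(j+1)) − 5·(-5·2^j - 3·5^j) = (-5)·2^j·(2 − 5) = (15)·2^j. Since 5 | h(j) by the inductive hypothesis, 5 | 5·h(j); and 5 | 15 since 15 = 5·3. Therefore 5 | h(j+1).
Hence, by induction on r, the claim holds for every r ≥ 1.
Therefore the largest such d is 5.

d = 5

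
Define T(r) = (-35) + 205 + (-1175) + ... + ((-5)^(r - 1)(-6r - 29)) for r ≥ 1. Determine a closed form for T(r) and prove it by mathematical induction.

We claim T(r) = (-5)^r(r + 5) - 5 for all r ≥ 1.
For the base case r = 1: T(1) = -35, and the closed form gives -35. They agree.
Inductive step: assume the claim holds for r = k, so T(k) = (-5)^k(k + 5) - 5.
Then T(k+1) = T(k) + ((-5)^k(-6k - 35)) = ((-5)^k(k + 5) - 5) + ((-5)^k(-6k - 35)).
Simplifying, T(k+1) = -5(-5)^k·k - 30(-5)^k - 5 = (-5)^(k+1)((k+1) + 5) - 5,
which is the closed form with r = k+1.
By induction, the statement is established for all r ≥ 1.

T(r) = (-5)^r(r + 5) - 5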